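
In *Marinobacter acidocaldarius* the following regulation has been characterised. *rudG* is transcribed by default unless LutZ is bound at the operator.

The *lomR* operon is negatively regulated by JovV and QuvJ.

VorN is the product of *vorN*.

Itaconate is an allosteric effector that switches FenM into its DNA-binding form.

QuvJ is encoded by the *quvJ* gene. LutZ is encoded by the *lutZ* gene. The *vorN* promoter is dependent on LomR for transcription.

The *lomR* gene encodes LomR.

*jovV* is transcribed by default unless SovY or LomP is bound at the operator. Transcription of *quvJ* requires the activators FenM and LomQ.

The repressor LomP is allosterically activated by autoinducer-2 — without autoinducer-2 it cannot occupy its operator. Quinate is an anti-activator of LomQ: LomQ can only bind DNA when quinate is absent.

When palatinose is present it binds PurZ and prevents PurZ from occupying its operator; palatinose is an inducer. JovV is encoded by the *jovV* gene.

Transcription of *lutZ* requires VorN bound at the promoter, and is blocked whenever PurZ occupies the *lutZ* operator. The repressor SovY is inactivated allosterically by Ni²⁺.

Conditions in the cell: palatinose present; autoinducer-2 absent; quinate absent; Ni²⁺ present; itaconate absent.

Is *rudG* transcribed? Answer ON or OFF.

Ni²⁺ is present, so SovY is inactive.
Autoinducer-2 is absent, so LomP is inactive.
With no repressor bound, *jovV* is transcribed.
So JovV is produced and active.
Itaconate is absent, so FenM is inactive.
Quinate is absent, so LomQ is active.
Required activator FenM is absent, so *quvJ* is not transcribed.
So QuvJ is not produced.
With repressor JovV bound, *lomR* is not transcribed.
So LomR is not produced.
Required activator LomR is absent, so *vorN* is not transcribed.
So VorN is not produced.
Palatinose is present, so PurZ is inactive.
Required activator VorN is absent, so *lutZ* is not transcribed.
So LutZ is not produced.
With no repressor bound, *rudG* is transcribed.

ON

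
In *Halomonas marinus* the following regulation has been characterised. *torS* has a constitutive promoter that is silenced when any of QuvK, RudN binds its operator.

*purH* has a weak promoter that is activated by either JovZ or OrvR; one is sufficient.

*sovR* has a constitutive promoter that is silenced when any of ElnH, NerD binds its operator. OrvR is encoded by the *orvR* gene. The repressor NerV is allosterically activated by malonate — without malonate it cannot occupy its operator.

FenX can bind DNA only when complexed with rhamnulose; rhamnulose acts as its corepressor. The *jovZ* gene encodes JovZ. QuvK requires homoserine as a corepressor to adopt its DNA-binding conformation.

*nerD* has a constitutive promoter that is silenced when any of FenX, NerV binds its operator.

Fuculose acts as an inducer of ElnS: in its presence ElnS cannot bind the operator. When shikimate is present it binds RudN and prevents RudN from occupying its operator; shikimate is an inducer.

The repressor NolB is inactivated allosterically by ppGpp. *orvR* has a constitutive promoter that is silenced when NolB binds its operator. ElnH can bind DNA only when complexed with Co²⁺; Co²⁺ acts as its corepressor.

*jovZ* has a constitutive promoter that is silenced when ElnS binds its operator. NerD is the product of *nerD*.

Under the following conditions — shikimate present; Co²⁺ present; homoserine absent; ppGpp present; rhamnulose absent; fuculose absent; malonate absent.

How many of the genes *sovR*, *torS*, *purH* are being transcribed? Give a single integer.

2

Co²⁺ is present, so ElnH is active.
Rhamnulose is absent, so FenX is inactive.
Malonate is absent, so NerV is inactive.
With no repressor bound, *nerD* is transcribed.
So NerD is produced and active.
With repressor ElnH bound, *sovR* is not transcribed.
→ *sovR* is OFF.
Homoserine is absent, so QuvK is inactive.
Shikimate is present, so RudN is inactive.
With no repressor bound, *torS* is transcribed.
→ *torS* is ON.
Fuculose is absent, so ElnS is active.
With repressor ElnS bound, *jovZ* is not transcribed.
So JovZ is not produced.
ppGpp is present, so NolB is inactive.
With no repressor bound, *orvR* is transcribed.
So OrvR is produced and active.
Activator OrvR is present, so *purH* is transcribed.
→ *purH* is ON.
2 of the 3 genes are transcribed.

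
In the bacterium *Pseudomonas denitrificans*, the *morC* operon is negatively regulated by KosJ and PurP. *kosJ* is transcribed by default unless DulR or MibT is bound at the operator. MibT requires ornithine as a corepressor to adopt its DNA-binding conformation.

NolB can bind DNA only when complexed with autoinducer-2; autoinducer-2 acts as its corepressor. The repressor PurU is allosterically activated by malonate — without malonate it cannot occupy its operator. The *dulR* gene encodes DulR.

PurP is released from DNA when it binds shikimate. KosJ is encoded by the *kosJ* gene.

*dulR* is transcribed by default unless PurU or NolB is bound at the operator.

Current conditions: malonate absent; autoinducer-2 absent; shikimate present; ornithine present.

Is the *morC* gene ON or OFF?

Malonate is absent, so PurU is inactive.
Autoinducer-2 is absent, so NolB is inactive.
With no repressor bound, *dulR* is transcribed.
So DulR is produced and active.
Ornithine is present, so MibT is active.
With repressor DulR bound, *kosJ* is not transcribed.
So KosJ is not produced.
Shikimate is present, so PurP is inactive.
With no repressor bound, *morC* is transcribed.

ON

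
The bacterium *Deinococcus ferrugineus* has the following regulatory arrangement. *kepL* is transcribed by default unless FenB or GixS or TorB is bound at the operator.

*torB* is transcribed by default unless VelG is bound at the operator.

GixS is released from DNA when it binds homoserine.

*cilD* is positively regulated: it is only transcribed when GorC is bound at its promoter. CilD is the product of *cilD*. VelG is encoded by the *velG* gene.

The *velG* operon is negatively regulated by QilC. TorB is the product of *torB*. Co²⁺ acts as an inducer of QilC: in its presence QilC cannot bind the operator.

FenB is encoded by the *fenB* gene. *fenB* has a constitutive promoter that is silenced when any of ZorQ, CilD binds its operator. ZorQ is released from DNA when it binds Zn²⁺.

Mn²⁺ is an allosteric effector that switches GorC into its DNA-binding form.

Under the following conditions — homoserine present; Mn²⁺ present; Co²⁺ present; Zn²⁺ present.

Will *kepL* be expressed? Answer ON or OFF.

Zn²⁺ is present, so ZorQ is inactive.
Mn²⁺ is present, so GorC is active.
No repressor is bound and GorC is active, so *cilD* is transcribed.
So CilD is produced and active.
With repressor CilD bound, *fenB* is not transcribed.
So FenB is not produced.
Homoserine is present, so GixS is inactive.
Co²⁺ is present, so QilC is inactive.
With no repressor bound, *velG* is transcribed.
So VelG is produced and active.
With repressor VelG bound, *torB* is not transcribed.
So TorB is not produced.
With no repressor bound, *kepL* is transcribed.

ON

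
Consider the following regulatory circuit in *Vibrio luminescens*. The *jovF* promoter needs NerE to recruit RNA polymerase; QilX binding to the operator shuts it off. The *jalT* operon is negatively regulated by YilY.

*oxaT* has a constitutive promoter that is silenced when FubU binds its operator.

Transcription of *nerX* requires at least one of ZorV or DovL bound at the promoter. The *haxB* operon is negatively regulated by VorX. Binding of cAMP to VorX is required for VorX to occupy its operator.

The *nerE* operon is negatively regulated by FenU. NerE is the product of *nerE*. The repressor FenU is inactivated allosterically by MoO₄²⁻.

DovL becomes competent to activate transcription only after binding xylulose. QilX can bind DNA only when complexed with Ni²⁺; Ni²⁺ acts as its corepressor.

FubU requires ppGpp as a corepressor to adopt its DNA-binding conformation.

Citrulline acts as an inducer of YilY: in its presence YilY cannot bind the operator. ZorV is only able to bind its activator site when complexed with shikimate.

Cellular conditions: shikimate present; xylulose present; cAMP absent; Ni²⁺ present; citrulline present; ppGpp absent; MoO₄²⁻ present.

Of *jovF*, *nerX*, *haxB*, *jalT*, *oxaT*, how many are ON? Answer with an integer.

Ni²⁺ is present, so QilX is active.
MoO₄²⁻ is present, so FenU is inactive.
With no repressor bound, *nerE* is transcribed.
So NerE is produced and active.
With repressor QilX bound, *jovF* is not transcribed.
→ *jovF* is OFF.
Shikimate is present, so ZorV is active.
Xylulose is present, so DovL is active.
Activator ZorV is present, so *nerX* is transcribed.
→ *nerX* is ON.
cAMP is absent, so VorX is inactive.
With no repressor bound, *haxB* is transcribed.
→ *haxB* is ON.
Citrulline is present, so YilY is inactive.
With no repressor bound, *jalT* is transcribed.
→ *jalT* is ON.
ppGpp is absent, so FubU is inactive.
With no repressor bound, *oxaT* is transcribed.
→ *oxaT* is ON.
4 of the 5 genes are transcribed.

4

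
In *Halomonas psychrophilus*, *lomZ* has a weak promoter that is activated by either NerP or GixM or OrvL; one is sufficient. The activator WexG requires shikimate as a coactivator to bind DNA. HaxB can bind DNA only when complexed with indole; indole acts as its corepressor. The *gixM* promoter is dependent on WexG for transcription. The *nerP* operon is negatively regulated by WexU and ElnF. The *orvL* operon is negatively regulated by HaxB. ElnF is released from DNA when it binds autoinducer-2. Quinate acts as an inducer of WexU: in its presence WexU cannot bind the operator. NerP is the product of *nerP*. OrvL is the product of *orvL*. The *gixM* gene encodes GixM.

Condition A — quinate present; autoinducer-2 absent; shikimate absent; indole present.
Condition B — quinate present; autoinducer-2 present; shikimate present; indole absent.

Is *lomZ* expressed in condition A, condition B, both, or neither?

B only

Condition A:
Quinate is present, so WexU is inactive.
Autoinducer-2 is absent, so ElnF is active.
With repressor ElnF bound, *nerP* is not transcribed.
So NerP is not produced.
Shikimate is absent, so WexG is inactive.
Required activator WexG is absent, so *gixM* is not transcribed.
So GixM is not produced.
Indole is present, so HaxB is active.
With repressor HaxB bound, *orvL* is not transcribed.
So OrvL is not produced.
No activator is available at the *lomZ* promoter, so *lomZ* is not transcribed.
→ *lomZ* is OFF in A.
Condition B:
Quinate is present, so WexU is inactive.
Autoinducer-2 is present, so ElnF is inactive.
With no repressor bound, *nerP* is transcribed.
So NerP is produced and active.
Shikimate is present, so WexG is active.
No repressor is bound and WexG is active, so *gixM* is transcribed.
So GixM is produced and active.
Indole is absent, so HaxB is inactive.
With no repressor bound, *orvL* is transcribed.
So OrvL is produced and active.
Activator NerP is present, so *lomZ* is transcribed.
→ *lomZ* is ON in B.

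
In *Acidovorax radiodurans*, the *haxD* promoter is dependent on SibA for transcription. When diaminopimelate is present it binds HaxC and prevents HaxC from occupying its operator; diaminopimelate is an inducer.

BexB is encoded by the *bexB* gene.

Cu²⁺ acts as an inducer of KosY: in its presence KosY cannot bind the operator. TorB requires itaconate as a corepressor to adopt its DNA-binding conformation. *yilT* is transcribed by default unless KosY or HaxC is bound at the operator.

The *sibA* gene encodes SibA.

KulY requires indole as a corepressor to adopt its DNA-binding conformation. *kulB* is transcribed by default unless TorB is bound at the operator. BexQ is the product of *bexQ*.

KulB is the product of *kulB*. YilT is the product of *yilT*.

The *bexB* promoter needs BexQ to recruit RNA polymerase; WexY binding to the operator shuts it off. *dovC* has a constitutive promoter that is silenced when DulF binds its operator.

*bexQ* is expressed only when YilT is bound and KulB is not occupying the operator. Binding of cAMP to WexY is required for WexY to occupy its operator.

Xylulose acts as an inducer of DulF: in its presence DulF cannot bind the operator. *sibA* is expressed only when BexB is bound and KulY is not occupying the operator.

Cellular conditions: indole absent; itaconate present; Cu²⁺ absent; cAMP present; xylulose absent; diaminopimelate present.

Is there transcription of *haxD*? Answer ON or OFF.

Itaconate is present, so TorB is active.
With repressor TorB bound, *kulB* is not transcribed.
So KulB is not produced.
Cu²⁺ is absent, so KosY is active.
Diaminopimelate is present, so HaxC is inactive.
With repressor KosY bound, *yilT* is not transcribed.
So YilT is not produced.
Required activator YilT is absent, so *bexQ* is not transcribed.
So BexQ is not produced.
cAMP is present, so WexY is active.
With repressor WexY bound, *bexB* is not transcribed.
So BexB is not produced.
Indole is absent, so KulY is inactive.
Required activator BexB is absent, so *sibA* is not transcribed.
So SibA is not produced.
Required activator SibA is absent, so *haxD* is not transcribed.

OFF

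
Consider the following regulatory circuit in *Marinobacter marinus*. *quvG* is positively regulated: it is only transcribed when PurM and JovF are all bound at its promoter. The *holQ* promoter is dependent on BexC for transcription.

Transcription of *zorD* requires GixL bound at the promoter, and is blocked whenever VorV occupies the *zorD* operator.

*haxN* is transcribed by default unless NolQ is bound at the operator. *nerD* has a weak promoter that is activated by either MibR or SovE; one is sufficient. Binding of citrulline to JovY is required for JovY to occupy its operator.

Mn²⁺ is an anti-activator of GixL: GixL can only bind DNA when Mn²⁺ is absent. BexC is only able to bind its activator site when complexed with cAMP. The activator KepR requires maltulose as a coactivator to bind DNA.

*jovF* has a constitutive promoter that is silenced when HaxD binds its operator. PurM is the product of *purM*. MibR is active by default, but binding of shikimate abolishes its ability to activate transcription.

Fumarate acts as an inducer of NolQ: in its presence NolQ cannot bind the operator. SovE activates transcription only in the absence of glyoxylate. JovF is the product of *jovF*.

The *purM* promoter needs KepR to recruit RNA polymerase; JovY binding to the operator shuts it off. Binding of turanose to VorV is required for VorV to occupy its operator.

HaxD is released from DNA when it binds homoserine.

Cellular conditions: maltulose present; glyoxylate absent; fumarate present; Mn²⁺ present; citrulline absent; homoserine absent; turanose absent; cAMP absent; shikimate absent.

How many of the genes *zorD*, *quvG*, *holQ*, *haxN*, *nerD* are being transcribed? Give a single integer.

Mn²⁺ is present, so GixL is inactive.
Turanose is absent, so VorV is inactive.
Required activator GixL is absent, so *zorD* is not transcribed.
→ *zorD* is OFF.
Citrulline is absent, so JovY is inactive.
Maltulose is present, so KepR is active.
No repressor is bound and KepR is active, so *purM* is transcribed.
So PurM is produced and active.
Homoserine is absent, so HaxD is active.
With repressor HaxD bound, *jovF* is not transcribed.
So JovF is not produced.
Required activator JovF is absent, so *quvG* is not transcribed.
→ *quvG* is OFF.
cAMP is absent, so BexC is inactive.
Required activator BexC is absent, so *holQ* is not transcribed.
→ *holQ* is OFF.
Fumarate is present, so NolQ is inactive.
With no repressor bound, *haxN* is transcribed.
→ *haxN* is ON.
Shikimate is absent, so MibR is active.
Glyoxylate is absent, so SovE is active.
Activator MibR is present, so *nerD* is transcribed.
→ *nerD* is ON.
2 of the 5 genes are transcribed.

2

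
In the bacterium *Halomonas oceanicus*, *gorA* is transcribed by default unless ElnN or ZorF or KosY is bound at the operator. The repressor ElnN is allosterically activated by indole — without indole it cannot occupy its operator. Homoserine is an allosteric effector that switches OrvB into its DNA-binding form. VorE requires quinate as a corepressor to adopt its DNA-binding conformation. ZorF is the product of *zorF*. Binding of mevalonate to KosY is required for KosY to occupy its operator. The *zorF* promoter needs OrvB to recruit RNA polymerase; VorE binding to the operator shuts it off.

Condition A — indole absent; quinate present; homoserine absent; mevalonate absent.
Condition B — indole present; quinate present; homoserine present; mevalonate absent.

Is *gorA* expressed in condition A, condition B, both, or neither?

A only

Condition A:
Indole is absent, so ElnN is inactive.
Quinate is present, so VorE is active.
Homoserine is absent, so OrvB is inactive.
With repressor VorE bound, *zorF* is not transcribed.
So ZorF is not produced.
Mevalonate is absent, so KosY is inactive.
With no repressor bound, *gorA* is transcribed.
→ *gorA* is ON in A.
Condition B:
Indole is present, so ElnN is active.
Quinate is present, so VorE is active.
Homoserine is present, so OrvB is active.
With repressor VorE bound, *zorF* is not transcribed.
So ZorF is not produced.
Mevalonate is absent, so KosY is inactive.
With repressor ElnN bound, *gorA* is not transcribed.
→ *gorA* is OFF in B.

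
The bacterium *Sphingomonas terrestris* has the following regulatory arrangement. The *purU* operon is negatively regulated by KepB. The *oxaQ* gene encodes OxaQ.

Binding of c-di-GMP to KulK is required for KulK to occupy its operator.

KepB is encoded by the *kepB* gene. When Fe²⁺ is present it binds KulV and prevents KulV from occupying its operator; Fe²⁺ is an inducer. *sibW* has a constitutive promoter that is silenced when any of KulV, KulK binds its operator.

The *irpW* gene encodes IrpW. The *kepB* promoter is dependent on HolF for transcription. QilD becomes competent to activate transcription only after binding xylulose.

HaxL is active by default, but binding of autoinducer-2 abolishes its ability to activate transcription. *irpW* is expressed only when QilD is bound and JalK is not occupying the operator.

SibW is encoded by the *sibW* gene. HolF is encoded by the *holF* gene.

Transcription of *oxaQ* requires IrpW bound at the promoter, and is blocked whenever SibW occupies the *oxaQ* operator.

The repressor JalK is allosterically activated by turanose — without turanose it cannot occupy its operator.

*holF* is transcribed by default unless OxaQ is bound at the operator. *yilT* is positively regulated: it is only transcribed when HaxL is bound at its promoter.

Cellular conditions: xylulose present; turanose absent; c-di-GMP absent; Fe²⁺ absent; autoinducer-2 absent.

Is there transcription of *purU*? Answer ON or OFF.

Fe²⁺ is absent, so KulV is active.
c-di-GMP is absent, so KulK is inactive.
With repressor KulV bound, *sibW* is not transcribed.
So SibW is not produced.
Xylulose is present, so QilD is active.
Turanose is absent, so JalK is inactive.
No repressor is bound and QilD is active, so *irpW* is transcribed.
So IrpW is produced and active.
No repressor is bound and IrpW is active, so *oxaQ* is transcribed.
So OxaQ is produced and active.
With repressor OxaQ bound, *holF* is not transcribed.
So HolF is not produced.
Required activator HolF is absent, so *kepB* is not transcribed.
So KepB is not produced.
With no repressor bound, *purU* is transcribed.

ON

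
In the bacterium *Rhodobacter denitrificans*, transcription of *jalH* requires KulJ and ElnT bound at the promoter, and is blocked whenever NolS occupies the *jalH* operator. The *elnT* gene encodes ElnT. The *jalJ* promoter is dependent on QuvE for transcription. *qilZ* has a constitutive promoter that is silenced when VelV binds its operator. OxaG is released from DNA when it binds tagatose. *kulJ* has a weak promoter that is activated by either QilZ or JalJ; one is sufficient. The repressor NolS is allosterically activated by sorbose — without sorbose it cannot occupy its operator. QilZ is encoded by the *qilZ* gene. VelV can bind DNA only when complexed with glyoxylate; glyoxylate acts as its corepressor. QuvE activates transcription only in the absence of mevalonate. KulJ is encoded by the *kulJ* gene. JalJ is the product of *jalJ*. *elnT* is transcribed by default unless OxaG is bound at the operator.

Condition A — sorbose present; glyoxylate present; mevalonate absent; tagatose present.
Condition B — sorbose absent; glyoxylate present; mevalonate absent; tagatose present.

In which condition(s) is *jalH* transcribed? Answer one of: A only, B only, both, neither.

B only

Condition A:
Sorbose is present, so NolS is active.
Glyoxylate is present, so VelV is active.
With repressor VelV bound, *qilZ* is not transcribed.
So QilZ is not produced.
Mevalonate is absent, so QuvE is active.
No repressor is bound and QuvE is active, so *jalJ* is transcribed.
So JalJ is produced and active.
Activator JalJ is present, so *kulJ* is transcribed.
So KulJ is produced and active.
Tagatose is present, so OxaG is inactive.
With no repressor bound, *elnT* is transcribed.
So ElnT is produced and active.
With repressor NolS bound, *jalH* is not transcribed.
→ *jalH* is OFF in A.
Condition B:
Sorbose is absent, so NolS is inactive.
Glyoxylate is present, so VelV is active.
With repressor VelV bound, *qilZ* is not transcribed.
So QilZ is not produced.
Mevalonate is absent, so QuvE is active.
No repressor is bound and QuvE is active, so *jalJ* is transcribed.
So JalJ is produced and active.
Activator JalJ is present, so *kulJ* is transcribed.
So KulJ is produced and active.
Tagatose is present, so OxaG is inactive.
With no repressor bound, *elnT* is transcribed.
So ElnT is produced and active.
No repressor is bound and KulJ and ElnT are active, so *jalH* is transcribed.
→ *jalH* is ON in B.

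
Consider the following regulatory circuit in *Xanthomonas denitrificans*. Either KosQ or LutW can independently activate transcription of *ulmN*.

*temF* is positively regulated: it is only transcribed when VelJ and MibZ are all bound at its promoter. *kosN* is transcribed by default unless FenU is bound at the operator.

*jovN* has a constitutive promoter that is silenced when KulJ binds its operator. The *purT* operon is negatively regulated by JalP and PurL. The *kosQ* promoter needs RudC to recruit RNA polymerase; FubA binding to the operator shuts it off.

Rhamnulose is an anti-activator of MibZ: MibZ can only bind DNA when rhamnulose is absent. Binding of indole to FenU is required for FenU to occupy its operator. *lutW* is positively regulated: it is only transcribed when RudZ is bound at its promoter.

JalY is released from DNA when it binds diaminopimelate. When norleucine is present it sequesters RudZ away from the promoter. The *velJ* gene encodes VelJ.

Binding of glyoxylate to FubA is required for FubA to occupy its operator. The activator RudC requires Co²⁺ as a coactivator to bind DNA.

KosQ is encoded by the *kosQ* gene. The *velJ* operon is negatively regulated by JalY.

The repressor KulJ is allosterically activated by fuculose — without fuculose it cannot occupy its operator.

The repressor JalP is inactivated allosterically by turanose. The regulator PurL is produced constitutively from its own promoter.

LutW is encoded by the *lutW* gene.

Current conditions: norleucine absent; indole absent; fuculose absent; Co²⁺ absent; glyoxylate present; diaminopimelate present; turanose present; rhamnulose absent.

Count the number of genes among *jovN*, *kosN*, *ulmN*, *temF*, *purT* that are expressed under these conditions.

Fuculose is absent, so KulJ is inactive.
With no repressor bound, *jovN* is transcribed.
→ *jovN* is ON.
Indole is absent, so FenU is inactive.
With no repressor bound, *kosN* is transcribed.
→ *kosN* is ON.
Glyoxylate is present, so FubA is active.
Co²⁺ is absent, so RudC is inactive.
With repressor FubA bound, *kosQ* is not transcribed.
So KosQ is not produced.
Norleucine is absent, so RudZ is active.
No repressor is bound and RudZ is active, so *lutW* is transcribed.
So LutW is produced and active.
Activator LutW is present, so *ulmN* is transcribed.
→ *ulmN* is ON.
Diaminopimelate is present, so JalY is inactive.
With no repressor bound, *velJ* is transcribed.
So VelJ is produced and active.
Rhamnulose is absent, so MibZ is active.
No repressor is bound and VelJ and MibZ are active, so *temF* is transcribed.
→ *temF* is ON.
Turanose is present, so JalP is inactive.
PurL is produced constitutively and is active.
With repressor PurL bound, *purT* is not transcribed.
→ *purT* is OFF.
4 of the 5 genes are transcribed.

4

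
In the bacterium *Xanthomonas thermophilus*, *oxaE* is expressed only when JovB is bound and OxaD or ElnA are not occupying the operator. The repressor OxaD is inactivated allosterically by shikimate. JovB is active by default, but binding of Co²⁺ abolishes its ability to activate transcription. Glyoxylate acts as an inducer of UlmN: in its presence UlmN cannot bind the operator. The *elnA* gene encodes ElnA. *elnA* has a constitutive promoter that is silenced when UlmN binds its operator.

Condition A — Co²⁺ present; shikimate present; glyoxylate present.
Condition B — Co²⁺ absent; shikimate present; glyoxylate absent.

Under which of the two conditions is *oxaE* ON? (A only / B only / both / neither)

Condition A:
Co²⁺ is present, so JovB is inactive.
Shikimate is present, so OxaD is inactive.
Glyoxylate is present, so UlmN is inactive.
With no repressor bound, *elnA* is transcribed.
So ElnA is produced and active.
With repressor ElnA bound, *oxaE* is not transcribed.
→ *oxaE* is OFF in A.
Condition B:
Co²⁺ is absent, so JovB is active.
Shikimate is present, so OxaD is inactive.
Glyoxylate is absent, so UlmN is active.
With repressor UlmN bound, *elnA* is not transcribed.
So ElnA is not produced.
No repressor is bound and JovB is active, so *oxaE* is transcribed.
→ *oxaE* is ON in B.

B only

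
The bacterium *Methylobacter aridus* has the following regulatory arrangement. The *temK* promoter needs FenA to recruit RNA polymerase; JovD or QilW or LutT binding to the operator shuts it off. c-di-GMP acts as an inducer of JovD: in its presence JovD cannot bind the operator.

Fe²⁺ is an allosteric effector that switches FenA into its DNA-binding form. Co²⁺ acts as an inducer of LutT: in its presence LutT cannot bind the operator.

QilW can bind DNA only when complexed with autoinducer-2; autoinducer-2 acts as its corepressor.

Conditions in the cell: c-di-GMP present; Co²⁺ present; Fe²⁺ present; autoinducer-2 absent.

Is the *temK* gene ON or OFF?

ON

c-di-GMP is present, so JovD is inactive.
Fe²⁺ is present, so FenA is active.
Autoinducer-2 is absent, so QilW is inactive.
Co²⁺ is present, so LutT is inactive.
No repressor is bound and FenA is active, so *temK* is transcribed.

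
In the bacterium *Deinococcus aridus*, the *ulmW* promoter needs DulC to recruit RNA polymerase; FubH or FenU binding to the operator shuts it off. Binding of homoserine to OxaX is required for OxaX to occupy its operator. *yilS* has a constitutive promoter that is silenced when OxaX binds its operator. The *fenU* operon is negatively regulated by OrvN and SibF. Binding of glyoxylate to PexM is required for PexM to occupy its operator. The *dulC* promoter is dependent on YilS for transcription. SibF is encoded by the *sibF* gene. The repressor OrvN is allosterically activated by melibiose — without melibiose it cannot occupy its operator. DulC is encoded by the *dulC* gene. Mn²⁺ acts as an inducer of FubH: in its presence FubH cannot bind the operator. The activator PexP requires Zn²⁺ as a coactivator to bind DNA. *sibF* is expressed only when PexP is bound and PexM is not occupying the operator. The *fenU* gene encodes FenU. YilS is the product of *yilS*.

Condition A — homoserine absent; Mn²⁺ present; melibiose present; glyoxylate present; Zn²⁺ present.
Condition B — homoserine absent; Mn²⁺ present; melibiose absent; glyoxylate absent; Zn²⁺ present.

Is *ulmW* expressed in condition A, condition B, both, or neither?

Condition A:
Homoserine is absent, so OxaX is inactive.
With no repressor bound, *yilS* is transcribed.
So YilS is produced and active.
No repressor is bound and YilS is active, so *dulC* is transcribed.
So DulC is produced and active.
Mn²⁺ is present, so FubH is inactive.
Melibiose is present, so OrvN is active.
Glyoxylate is present, so PexM is active.
Zn²⁺ is present, so PexP is active.
With repressor PexM bound, *sibF* is not transcribed.
So SibF is not produced.
With repressor OrvN bound, *fenU* is not transcribed.
So FenU is not produced.
No repressor is bound and DulC is active, so *ulmW* is transcribed.
→ *ulmW* is ON in A.
Condition B:
Homoserine is absent, so OxaX is inactive.
With no repressor bound, *yilS* is transcribed.
So YilS is produced and active.
No repressor is bound and YilS is active, so *dulC* is transcribed.
So DulC is produced and active.
Mn²⁺ is present, so FubH is inactive.
Melibiose is absent, so OrvN is inactive.
Glyoxylate is absent, so PexM is inactive.
Zn²⁺ is present, so PexP is active.
No repressor is bound and PexP is active, so *sibF* is transcribed.
So SibF is produced and active.
With repressor SibF bound, *fenU* is not transcribed.
So FenU is not produced.
No repressor is bound and DulC is active, so *ulmW* is transcribed.
→ *ulmW* is ON in B.

both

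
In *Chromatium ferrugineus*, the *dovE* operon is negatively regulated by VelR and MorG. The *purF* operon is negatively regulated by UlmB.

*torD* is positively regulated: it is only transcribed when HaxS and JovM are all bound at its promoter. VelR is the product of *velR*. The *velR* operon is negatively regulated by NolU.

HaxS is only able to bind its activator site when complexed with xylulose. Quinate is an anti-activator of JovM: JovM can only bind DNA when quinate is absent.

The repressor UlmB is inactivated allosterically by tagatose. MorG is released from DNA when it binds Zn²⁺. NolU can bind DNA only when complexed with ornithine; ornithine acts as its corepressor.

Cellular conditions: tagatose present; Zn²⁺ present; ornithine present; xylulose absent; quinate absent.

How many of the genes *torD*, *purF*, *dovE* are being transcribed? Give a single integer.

2

Xylulose is absent, so HaxS is inactive.
Quinate is absent, so JovM is active.
Required activator HaxS is absent, so *torD* is not transcribed.
→ *torD* is OFF.
Tagatose is present, so UlmB is inactive.
With no repressor bound, *purF* is transcribed.
→ *purF* is ON.
Ornithine is present, so NolU is active.
With repressor NolU bound, *velR* is not transcribed.
So VelR is not produced.
Zn²⁺ is present, so MorG is inactive.
With no repressor bound, *dovE* is transcribed.
→ *dovE* is ON.
2 of the 3 genes are transcribed.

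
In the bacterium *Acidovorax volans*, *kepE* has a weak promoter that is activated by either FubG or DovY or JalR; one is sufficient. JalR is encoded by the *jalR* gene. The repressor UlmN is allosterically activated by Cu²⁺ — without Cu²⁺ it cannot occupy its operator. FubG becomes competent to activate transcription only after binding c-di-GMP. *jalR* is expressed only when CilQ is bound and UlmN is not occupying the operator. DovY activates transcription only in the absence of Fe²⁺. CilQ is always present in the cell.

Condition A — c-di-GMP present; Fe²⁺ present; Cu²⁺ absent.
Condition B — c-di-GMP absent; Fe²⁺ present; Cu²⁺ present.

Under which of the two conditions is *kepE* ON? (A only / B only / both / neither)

Condition A:
c-di-GMP is present, so FubG is active.
Fe²⁺ is present, so DovY is inactive.
Cu²⁺ is absent, so UlmN is inactive.
CilQ is produced constitutively and is active.
No repressor is bound and CilQ is active, so *jalR* is transcribed.
So JalR is produced and active.
Activator FubG is present, so *kepE* is transcribed.
→ *kepE* is ON in A.
Condition B:
c-di-GMP is absent, so FubG is inactive.
Fe²⁺ is present, so DovY is inactive.
Cu²⁺ is present, so UlmN is active.
CilQ is produced constitutively and is active.
With repressor UlmN bound, *jalR* is not transcribed.
So JalR is not produced.
No activator is available at the *kepE* promoter, so *kepE* is not transcribed.
→ *kepE* is OFF in B.

A only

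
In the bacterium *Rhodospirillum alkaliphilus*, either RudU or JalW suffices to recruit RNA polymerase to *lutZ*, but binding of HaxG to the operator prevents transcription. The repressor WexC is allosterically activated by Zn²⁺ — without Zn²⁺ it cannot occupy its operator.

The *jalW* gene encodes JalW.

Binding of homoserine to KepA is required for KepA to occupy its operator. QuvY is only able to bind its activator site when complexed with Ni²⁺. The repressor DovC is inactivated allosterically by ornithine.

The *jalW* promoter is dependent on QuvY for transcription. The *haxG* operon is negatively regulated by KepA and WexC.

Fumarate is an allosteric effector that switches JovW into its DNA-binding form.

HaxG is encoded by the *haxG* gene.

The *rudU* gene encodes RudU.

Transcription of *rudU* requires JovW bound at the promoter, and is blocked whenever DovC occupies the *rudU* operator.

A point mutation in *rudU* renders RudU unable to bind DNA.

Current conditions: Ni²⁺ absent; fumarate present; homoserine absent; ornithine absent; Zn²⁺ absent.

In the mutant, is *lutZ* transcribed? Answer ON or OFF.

Homoserine is absent, so KepA is inactive.
Zn²⁺ is absent, so WexC is inactive.
With no repressor bound, *haxG* is transcribed.
So HaxG is produced and active.
RudU is non-functional in this strain, so it has no effect.
Ni²⁺ is absent, so QuvY is inactive.
Required activator QuvY is absent, so *jalW* is not transcribed.
So JalW is not produced.
With repressor HaxG bound, *lutZ* is not transcribed.

OFF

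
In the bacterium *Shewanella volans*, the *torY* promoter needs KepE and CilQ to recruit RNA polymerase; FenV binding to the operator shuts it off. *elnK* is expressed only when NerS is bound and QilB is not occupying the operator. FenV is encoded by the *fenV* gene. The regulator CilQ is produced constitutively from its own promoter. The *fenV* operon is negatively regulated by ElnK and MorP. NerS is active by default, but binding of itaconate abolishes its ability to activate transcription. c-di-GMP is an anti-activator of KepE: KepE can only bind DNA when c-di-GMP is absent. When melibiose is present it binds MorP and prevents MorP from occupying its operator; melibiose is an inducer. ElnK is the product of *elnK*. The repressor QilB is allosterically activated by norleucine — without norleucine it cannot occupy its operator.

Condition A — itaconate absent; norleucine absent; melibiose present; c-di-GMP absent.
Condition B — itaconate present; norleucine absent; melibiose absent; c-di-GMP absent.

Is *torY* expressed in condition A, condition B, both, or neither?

both

Condition A:
Itaconate is absent, so NerS is active.
Norleucine is absent, so QilB is inactive.
No repressor is bound and NerS is active, so *elnK* is transcribed.
So ElnK is produced and active.
Melibiose is present, so MorP is inactive.
With repressor ElnK bound, *fenV* is not transcribed.
So FenV is not produced.
c-di-GMP is absent, so KepE is active.
CilQ is produced constitutively and is active.
No repressor is bound and KepE and CilQ are active, so *torY* is transcribed.
→ *torY* is ON in A.
Condition B:
Itaconate is present, so NerS is inactive.
Norleucine is absent, so QilB is inactive.
Required activator NerS is absent, so *elnK* is not transcribed.
So ElnK is not produced.
Melibiose is absent, so MorP is active.
With repressor MorP bound, *fenV* is not transcribed.
So FenV is not produced.
c-di-GMP is absent, so KepE is active.
CilQ is produced constitutively and is active.
No repressor is bound and KepE and CilQ are active, so *torY* is transcribed.
→ *torY* is ON in B.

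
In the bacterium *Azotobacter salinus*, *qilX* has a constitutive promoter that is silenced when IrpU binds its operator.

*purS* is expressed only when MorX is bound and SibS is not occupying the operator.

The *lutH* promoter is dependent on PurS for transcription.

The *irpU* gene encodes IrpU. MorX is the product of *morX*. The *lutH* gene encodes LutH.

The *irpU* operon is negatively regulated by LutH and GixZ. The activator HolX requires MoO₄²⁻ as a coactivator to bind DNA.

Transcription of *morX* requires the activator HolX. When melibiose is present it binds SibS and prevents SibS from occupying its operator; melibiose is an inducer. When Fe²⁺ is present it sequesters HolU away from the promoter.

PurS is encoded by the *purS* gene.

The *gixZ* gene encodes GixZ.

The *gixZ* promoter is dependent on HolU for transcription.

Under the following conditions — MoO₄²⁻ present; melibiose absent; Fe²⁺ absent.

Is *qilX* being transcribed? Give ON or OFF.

ON

MoO₄²⁻ is present, so HolX is active.
No repressor is bound and HolX is active, so *morX* is transcribed.
So MorX is produced and active.
Melibiose is absent, so SibS is active.
With repressor SibS bound, *purS* is not transcribed.
So PurS is not produced.
Required activator PurS is absent, so *lutH* is not transcribed.
So LutH is not produced.
Fe²⁺ is absent, so HolU is active.
No repressor is bound and HolU is active, so *gixZ* is transcribed.
So GixZ is produced and active.
With repressor GixZ bound, *irpU* is not transcribed.
So IrpU is not produced.
With no repressor bound, *qilX* is transcribed.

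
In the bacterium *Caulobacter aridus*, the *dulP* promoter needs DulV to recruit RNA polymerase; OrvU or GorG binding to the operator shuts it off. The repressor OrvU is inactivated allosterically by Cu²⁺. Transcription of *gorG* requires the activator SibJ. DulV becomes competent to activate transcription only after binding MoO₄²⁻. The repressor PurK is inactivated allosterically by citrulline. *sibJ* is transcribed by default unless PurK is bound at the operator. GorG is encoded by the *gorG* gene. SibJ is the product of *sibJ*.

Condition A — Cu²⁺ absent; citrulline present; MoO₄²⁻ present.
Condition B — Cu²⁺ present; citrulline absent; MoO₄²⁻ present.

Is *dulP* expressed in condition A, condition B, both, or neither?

Condition A:
Cu²⁺ is absent, so OrvU is active.
Citrulline is present, so PurK is inactive.
With no repressor bound, *sibJ* is transcribed.
So SibJ is produced and active.
No repressor is bound and SibJ is active, so *gorG* is transcribed.
So GorG is produced and active.
MoO₄²⁻ is present, so DulV is active.
With repressor OrvU bound, *dulP* is not transcribed.
→ *dulP* is OFF in A.
Condition B:
Cu²⁺ is present, so OrvU is inactive.
Citrulline is absent, so PurK is active.
With repressor PurK bound, *sibJ* is not transcribed.
So SibJ is not produced.
Required activator SibJ is absent, so *gorG* is not transcribed.
So GorG is not produced.
MoO₄²⁻ is present, so DulV is active.
No repressor is bound and DulV is active, so *dulP* is transcribed.
→ *dulP* is ON in B.

B only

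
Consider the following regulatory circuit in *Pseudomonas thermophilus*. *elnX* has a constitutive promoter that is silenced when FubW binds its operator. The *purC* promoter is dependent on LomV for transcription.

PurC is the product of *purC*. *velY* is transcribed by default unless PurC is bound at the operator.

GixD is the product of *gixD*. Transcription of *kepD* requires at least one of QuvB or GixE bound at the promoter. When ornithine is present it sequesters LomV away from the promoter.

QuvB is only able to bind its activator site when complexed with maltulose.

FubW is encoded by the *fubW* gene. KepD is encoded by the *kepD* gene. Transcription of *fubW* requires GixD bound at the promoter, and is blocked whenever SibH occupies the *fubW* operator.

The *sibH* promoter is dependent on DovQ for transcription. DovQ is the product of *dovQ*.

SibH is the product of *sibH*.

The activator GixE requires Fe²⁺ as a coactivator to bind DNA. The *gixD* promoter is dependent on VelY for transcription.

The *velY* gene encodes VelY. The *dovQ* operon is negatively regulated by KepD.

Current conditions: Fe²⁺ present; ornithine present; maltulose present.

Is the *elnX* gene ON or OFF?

Maltulose is present, so QuvB is active.
Fe²⁺ is present, so GixE is active.
Activator QuvB is present, so *kepD* is transcribed.
So KepD is produced and active.
With repressor KepD bound, *dovQ* is not transcribed.
So DovQ is not produced.
Required activator DovQ is absent, so *sibH* is not transcribed.
So SibH is not produced.
Ornithine is present, so LomV is inactive.
Required activator LomV is absent, so *purC* is not transcribed.
So PurC is not produced.
With no repressor bound, *velY* is transcribed.
So VelY is produced and active.
No repressor is bound and VelY is active, so *gixD* is transcribed.
So GixD is produced and active.
No repressor is bound and GixD is active, so *fubW* is transcribed.
So FubW is produced and active.
With repressor FubW bound, *elnX* is not transcribed.

OFF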